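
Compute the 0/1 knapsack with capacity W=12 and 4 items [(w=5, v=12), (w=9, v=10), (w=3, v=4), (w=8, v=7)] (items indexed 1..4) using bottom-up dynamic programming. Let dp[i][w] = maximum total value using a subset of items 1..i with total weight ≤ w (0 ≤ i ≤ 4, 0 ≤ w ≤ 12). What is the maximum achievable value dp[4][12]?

i\w   0   1   2   3   4   5   6   7   8   9  10  11  12
  0   0   0   0   0   0   0   0   0   0   0   0   0   0
  1   0   0   0   0   0  12  12  12  12  12  12  12  12
  2   0   0   0   0   0  12  12  12  12  12  12  12  12
  3   0   0   0   4   4  12  12  12  16  16  16  16  16
  4   0   0   0   4   4  12  12  12  16  16  16  16  16

16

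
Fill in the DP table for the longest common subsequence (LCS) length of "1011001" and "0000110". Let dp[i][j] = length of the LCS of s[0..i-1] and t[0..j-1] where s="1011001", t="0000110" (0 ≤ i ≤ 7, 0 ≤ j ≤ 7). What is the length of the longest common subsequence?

4

   ''  0  0  0  0  1  1  0
''  0  0  0  0  0  0  0  0
 1  0  0  0  0  0  1  1  1
 0  0  1  1  1  1  1  1  2
 1  0  1  1  1  1  2  2  2
 1  0  1  1  1  1  2  3  3
 0  0  1  2  2  2  2  3  4
 0  0  1  2  3  3  3  3  4
 1  0  1  2  3  3  4  4  4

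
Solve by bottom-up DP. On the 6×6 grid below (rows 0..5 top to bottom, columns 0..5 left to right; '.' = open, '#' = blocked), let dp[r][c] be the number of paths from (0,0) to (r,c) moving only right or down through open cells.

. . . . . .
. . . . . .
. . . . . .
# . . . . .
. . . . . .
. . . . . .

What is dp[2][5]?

r\c   0   1   2   3   4   5
  0   1   1   1   1   1   1
  1   1   2   3   4   5   6
  2   1   3   6  10  15  21
  3   0   3   9  19  34  55
  4   0   3  12  31  65 120
  5   0   3  15  46 111 231

21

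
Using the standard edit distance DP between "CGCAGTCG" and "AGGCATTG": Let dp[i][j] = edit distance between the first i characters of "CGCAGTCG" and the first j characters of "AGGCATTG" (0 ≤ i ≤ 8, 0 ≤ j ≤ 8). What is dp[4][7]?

   ''  A  G  G  C  A  T  T  G
''  0  1  2  3  4  5  6  7  8
 C  1  1  2  3  3  4  5  6  7
 G  2  2  1  2  3  4  5  6  6
 C  3  3  2  2  2  3  4  5  6
 A  4  3  3  3  3  2  3  4  5
 G  5  4  3  3  4  3  3  4  4
 T  6  5  4  4  4  4  3  3  4
 C  7  6  5  5  4  5  4  4  4
 G  8  7  6  5  5  5  5  5  4

4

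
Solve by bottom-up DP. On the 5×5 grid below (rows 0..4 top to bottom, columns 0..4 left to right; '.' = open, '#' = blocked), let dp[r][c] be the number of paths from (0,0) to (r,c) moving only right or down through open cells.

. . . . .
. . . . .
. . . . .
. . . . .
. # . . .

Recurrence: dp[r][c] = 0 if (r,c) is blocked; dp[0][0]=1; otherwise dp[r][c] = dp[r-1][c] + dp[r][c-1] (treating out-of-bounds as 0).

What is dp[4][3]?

30

r\c   0   1   2   3   4
  0   1   1   1   1   1
  1   1   2   3   4   5
  2   1   3   6  10  15
  3   1   4  10  20  35
  4   1   0  10  30  65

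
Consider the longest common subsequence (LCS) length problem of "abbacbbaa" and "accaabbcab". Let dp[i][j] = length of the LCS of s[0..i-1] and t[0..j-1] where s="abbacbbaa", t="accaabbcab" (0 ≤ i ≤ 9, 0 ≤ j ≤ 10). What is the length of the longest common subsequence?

   ''  a  c  c  a  a  b  b  c  a  b
''  0  0  0  0  0  0  0  0  0  0  0
 a  0  1  1  1  1  1  1  1  1  1  1
 b  0  1  1  1  1  1  2  2  2  2  2
 b  0  1  1  1  1  1  2  3  3  3  3
 a  0  1  1  1  2  2  2  3  3  4  4
 c  0  1  2  2  2  2  2  3  4  4  4
 b  0  1  2  2  2  2  3  3  4  4  5
 b  0  1  2  2  2  2  3  4  4  4  5
 a  0  1  2  2  3  3  3  4  4  5  5
 a  0  1  2  2  3  4  4  4  4  5  5

5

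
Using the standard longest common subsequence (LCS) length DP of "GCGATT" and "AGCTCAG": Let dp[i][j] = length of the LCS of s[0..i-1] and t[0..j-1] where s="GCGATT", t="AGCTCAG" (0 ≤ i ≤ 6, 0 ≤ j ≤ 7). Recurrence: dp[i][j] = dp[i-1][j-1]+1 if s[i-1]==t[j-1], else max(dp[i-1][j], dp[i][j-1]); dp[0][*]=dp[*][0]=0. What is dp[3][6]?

   ''  A  G  C  T  C  A  G
''  0  0  0  0  0  0  0  0
 G  0  0  1  1  1  1  1  1
 C  0  0  1  2  2  2  2  2
 G  0  0  1  2  2  2  2  3
 A  0  1  1  2  2  2  3  3
 T  0  1  1  2  3  3  3  3
 T  0  1  1  2  3  3  3  3

2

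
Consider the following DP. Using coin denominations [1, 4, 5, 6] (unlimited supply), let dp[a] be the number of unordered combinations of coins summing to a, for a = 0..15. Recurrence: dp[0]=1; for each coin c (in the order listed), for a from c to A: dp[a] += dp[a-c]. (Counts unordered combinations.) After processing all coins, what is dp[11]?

9

after  coin     0     1     2     3     4     5     6     7     8     9    10    11    12    13    14    15
          1     1     1     1     1     1     1     1     1     1     1     1     1     1     1     1     1
          4     1     1     1     1     2     2     2     2     3     3     3     3     4     4     4     4
          5     1     1     1     1     2     3     3     3     4     5     6     6     7     8     9    10
          6     1     1     1     1     2     3     4     4     5     6     8     9    11    12    14    16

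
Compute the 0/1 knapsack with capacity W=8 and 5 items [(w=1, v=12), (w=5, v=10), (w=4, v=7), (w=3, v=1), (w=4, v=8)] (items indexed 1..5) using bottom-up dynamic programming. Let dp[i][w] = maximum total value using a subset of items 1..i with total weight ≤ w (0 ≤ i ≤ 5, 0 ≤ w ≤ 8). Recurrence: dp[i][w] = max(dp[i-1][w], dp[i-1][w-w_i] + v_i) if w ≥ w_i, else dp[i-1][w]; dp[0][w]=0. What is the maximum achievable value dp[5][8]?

i\w   0   1   2   3   4   5   6   7   8
  0   0   0   0   0   0   0   0   0   0
  1   0  12  12  12  12  12  12  12  12
  2   0  12  12  12  12  12  22  22  22
  3   0  12  12  12  12  19  22  22  22
  4   0  12  12  12  13  19  22  22  22
  5   0  12  12  12  13  20  22  22  22

22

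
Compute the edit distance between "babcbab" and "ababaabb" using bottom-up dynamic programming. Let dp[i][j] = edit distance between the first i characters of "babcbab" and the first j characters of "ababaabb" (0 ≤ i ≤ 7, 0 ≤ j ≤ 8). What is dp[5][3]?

   ''  a  b  a  b  a  a  b  b
''  0  1  2  3  4  5  6  7  8
 b  1  1  1  2  3  4  5  6  7
 a  2  1  2  1  2  3  4  5  6
 b  3  2  1  2  1  2  3  4  5
 c  4  3  2  2  2  2  3  4  5
 b  5  4  3  3  2  3  3  3  4
 a  6  5  4  3  3  2  3  4  4
 b  7  6  5  4  3  3  3  3  4

3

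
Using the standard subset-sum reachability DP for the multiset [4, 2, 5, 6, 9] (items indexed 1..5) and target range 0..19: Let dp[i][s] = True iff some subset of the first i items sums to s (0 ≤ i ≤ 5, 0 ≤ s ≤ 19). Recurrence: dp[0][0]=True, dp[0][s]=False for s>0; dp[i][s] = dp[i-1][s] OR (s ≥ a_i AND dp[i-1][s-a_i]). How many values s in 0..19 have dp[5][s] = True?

i\s   0   1   2   3   4   5   6   7   8   9  10  11  12  13  14  15  16  17  18  19
  0   T   F   F   F   F   F   F   F   F   F   F   F   F   F   F   F   F   F   F   F
  1   T   F   F   F   T   F   F   F   F   F   F   F   F   F   F   F   F   F   F   F
  2   T   F   T   F   T   F   T   F   F   F   F   F   F   F   F   F   F   F   F   F
  3   T   F   T   F   T   T   T   T   F   T   F   T   F   F   F   F   F   F   F   F
  4   T   F   T   F   T   T   T   T   T   T   T   T   T   T   F   T   F   T   F   F
  5   T   F   T   F   T   T   T   T   T   T   T   T   T   T   T   T   T   T   T   T

18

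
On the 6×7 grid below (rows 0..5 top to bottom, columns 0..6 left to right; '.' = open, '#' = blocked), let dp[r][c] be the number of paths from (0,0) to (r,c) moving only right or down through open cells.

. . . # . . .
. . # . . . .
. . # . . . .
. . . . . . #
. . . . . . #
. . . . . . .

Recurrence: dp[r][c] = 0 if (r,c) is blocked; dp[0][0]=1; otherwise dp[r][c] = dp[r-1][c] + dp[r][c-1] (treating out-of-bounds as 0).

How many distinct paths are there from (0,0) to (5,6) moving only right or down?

r\c   0   1   2   3   4   5   6
  0   1   1   1   0   0   0   0
  1   1   2   0   0   0   0   0
  2   1   3   0   0   0   0   0
  3   1   4   4   4   4   4   0
  4   1   5   9  13  17  21   0
  5   1   6  15  28  45  66  66

66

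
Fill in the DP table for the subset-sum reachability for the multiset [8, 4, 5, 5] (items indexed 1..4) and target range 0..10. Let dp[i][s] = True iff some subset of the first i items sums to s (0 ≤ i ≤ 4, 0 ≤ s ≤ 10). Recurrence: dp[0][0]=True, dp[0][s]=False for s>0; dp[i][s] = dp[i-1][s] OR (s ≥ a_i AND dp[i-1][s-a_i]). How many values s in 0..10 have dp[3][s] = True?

i\s   0   1   2   3   4   5   6   7   8   9  10
  0   T   F   F   F   F   F   F   F   F   F   F
  1   T   F   F   F   F   F   F   F   T   F   F
  2   T   F   F   F   T   F   F   F   T   F   F
  3   T   F   F   F   T   T   F   F   T   T   F
  4   T   F   F   F   T   T   F   F   T   T   T

5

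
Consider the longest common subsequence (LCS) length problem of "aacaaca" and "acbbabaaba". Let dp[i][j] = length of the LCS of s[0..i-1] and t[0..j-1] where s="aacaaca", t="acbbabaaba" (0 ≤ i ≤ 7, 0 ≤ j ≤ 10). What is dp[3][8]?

   ''  a  c  b  b  a  b  a  a  b  a
''  0  0  0  0  0  0  0  0  0  0  0
 a  0  1  1  1  1  1  1  1  1  1  1
 a  0  1  1  1  1  2  2  2  2  2  2
 c  0  1  2  2  2  2  2  2  2  2  2
 a  0  1  2  2  2  3  3  3  3  3  3
 a  0  1  2  2  2  3  3  4  4  4  4
 c  0  1  2  2  2  3  3  4  4  4  4
 a  0  1  2  2  2  3  3  4  5  5  5

2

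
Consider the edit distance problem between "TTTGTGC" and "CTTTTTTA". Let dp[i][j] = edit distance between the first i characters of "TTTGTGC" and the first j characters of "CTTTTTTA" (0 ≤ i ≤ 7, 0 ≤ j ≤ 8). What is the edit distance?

   ''  C  T  T  T  T  T  T  A
''  0  1  2  3  4  5  6  7  8
 T  1  1  1  2  3  4  5  6  7
 T  2  2  1  1  2  3  4  5  6
 T  3  3  2  1  1  2  3  4  5
 G  4  4  3  2  2  2  3  4  5
 T  5  5  4  3  2  2  2  3  4
 G  6  6  5  4  3  3  3  3  4
 C  7  6  6  5  4  4  4  4  4

4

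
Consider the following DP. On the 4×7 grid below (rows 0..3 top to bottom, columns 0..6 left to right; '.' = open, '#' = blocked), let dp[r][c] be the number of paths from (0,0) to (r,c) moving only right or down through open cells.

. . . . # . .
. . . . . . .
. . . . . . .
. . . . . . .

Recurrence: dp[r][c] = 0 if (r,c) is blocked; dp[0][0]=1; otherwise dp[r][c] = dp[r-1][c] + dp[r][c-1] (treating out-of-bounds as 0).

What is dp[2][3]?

10

r\c   0   1   2   3   4   5   6
  0   1   1   1   1   0   0   0
  1   1   2   3   4   4   4   4
  2   1   3   6  10  14  18  22
  3   1   4  10  20  34  52  74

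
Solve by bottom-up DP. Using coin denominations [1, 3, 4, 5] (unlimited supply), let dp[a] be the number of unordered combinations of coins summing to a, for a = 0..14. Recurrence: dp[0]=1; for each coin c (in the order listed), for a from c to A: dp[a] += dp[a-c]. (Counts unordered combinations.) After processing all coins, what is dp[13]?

20

after  coin     0     1     2     3     4     5     6     7     8     9    10    11    12    13    14
          1     1     1     1     1     1     1     1     1     1     1     1     1     1     1     1
          3     1     1     1     2     2     2     3     3     3     4     4     4     5     5     5
          4     1     1     1     2     3     3     4     5     6     7     8     9    11    12    13
          5     1     1     1     2     3     4     5     6     8    10    12    14    17    20    23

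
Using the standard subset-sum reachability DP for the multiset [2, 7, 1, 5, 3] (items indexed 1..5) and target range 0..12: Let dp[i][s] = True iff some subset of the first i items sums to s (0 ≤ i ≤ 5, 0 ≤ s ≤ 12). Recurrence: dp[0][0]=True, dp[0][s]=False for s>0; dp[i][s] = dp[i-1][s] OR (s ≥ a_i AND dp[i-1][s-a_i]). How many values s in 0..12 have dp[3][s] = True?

8

i\s   0   1   2   3   4   5   6   7   8   9  10  11  12
  0   T   F   F   F   F   F   F   F   F   F   F   F   F
  1   T   F   T   F   F   F   F   F   F   F   F   F   F
  2   T   F   T   F   F   F   F   T   F   T   F   F   F
  3   T   T   T   T   F   F   F   T   T   T   T   F   F
  4   T   T   T   T   F   T   T   T   T   T   T   F   T
  5   T   T   T   T   T   T   T   T   T   T   T   T   T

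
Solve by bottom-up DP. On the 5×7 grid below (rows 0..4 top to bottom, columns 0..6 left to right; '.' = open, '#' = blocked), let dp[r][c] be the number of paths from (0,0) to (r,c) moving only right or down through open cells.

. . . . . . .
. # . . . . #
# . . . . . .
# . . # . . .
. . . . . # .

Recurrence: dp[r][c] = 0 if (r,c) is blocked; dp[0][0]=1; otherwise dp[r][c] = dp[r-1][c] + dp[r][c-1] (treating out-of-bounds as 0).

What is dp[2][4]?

r\c   0   1   2   3   4   5   6
  0   1   1   1   1   1   1   1
  1   1   0   1   2   3   4   0
  2   0   0   1   3   6  10  10
  3   0   0   1   0   6  16  26
  4   0   0   1   1   7   0  26

6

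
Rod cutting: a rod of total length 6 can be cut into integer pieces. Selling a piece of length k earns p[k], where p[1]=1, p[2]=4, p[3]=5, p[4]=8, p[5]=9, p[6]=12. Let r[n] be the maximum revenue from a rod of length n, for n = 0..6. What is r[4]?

   n    0    1    2    3    4    5    6
r[n]    0    1    4    5    8    9   12

8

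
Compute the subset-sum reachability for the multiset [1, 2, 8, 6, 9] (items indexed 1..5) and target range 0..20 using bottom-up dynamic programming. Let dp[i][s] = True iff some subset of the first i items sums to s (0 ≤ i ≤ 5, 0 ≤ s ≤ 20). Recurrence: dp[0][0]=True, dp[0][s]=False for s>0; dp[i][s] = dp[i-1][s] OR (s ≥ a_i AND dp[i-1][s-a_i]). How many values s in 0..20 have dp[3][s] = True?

i\s   0   1   2   3   4   5   6   7   8   9  10  11  12  13  14  15  16  17  18  19  20
  0   T   F   F   F   F   F   F   F   F   F   F   F   F   F   F   F   F   F   F   F   F
  1   T   T   F   F   F   F   F   F   F   F   F   F   F   F   F   F   F   F   F   F   F
  2   T   T   T   T   F   F   F   F   F   F   F   F   F   F   F   F   F   F   F   F   F
  3   T   T   T   T   F   F   F   F   T   T   T   T   F   F   F   F   F   F   F   F   F
  4   T   T   T   T   F   F   T   T   T   T   T   T   F   F   T   T   T   T   F   F   F
  5   T   T   T   T   F   F   T   T   T   T   T   T   T   F   T   T   T   T   T   T   T

8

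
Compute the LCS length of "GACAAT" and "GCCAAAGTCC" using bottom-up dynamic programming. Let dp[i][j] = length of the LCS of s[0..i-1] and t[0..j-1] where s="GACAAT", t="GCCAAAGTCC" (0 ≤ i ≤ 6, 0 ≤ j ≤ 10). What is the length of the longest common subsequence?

5

   ''  G  C  C  A  A  A  G  T  C  C
''  0  0  0  0  0  0  0  0  0  0  0
 G  0  1  1  1  1  1  1  1  1  1  1
 A  0  1  1  1  2  2  2  2  2  2  2
 C  0  1  2  2  2  2  2  2  2  3  3
 A  0  1  2  2  3  3  3  3  3  3  3
 A  0  1  2  2  3  4  4  4  4  4  4
 T  0  1  2  2  3  4  4  4  5  5  5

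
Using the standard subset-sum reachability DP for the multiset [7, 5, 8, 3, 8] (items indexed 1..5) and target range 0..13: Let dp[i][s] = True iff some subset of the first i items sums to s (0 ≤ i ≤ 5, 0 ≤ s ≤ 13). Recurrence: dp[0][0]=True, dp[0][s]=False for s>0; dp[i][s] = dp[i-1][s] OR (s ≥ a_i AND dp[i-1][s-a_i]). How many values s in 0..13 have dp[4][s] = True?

i\s   0   1   2   3   4   5   6   7   8   9  10  11  12  13
  0   T   F   F   F   F   F   F   F   F   F   F   F   F   F
  1   T   F   F   F   F   F   F   T   F   F   F   F   F   F
  2   T   F   F   F   F   T   F   T   F   F   F   F   T   F
  3   T   F   F   F   F   T   F   T   T   F   F   F   T   T
  4   T   F   F   T   F   T   F   T   T   F   T   T   T   T
  5   T   F   F   T   F   T   F   T   T   F   T   T   T   T

9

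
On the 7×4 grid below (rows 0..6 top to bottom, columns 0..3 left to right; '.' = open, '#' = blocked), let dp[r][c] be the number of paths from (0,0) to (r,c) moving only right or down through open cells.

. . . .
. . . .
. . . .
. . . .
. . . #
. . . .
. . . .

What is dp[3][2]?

r\c   0   1   2   3
  0   1   1   1   1
  1   1   2   3   4
  2   1   3   6  10
  3   1   4  10  20
  4   1   5  15   0
  5   1   6  21  21
  6   1   7  28  49

10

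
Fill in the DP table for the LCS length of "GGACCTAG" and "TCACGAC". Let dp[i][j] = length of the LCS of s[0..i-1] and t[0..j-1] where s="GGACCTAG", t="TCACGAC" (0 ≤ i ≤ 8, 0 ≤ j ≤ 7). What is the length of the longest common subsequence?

3

   ''  T  C  A  C  G  A  C
''  0  0  0  0  0  0  0  0
 G  0  0  0  0  0  1  1  1
 G  0  0  0  0  0  1  1  1
 A  0  0  0  1  1  1  2  2
 C  0  0  1  1  2  2  2  3
 C  0  0  1  1  2  2  2  3
 T  0  1  1  1  2  2  2  3
 A  0  1  1  2  2  2  3  3
 G  0  1  1  2  2  3  3  3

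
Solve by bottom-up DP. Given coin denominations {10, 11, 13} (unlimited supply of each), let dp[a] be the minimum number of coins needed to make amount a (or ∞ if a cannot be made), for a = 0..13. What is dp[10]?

1

 a  0  1  2  3  4  5  6  7  8  9 10 11 12 13
dp  0  -  -  -  -  -  -  -  -  -  1  1  -  1
(- denotes ∞ / unreachable)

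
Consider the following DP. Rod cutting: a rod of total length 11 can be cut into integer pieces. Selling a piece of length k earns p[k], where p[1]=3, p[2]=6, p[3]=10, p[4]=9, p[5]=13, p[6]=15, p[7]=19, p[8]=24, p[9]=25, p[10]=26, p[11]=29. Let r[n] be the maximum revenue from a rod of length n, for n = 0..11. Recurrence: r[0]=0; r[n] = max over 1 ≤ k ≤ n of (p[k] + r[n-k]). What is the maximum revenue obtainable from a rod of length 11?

   n    0    1    2    3    4    5    6    7    8    9   10   11
r[n]    0    3    6   10   13   16   20   23   26   30   33   36

36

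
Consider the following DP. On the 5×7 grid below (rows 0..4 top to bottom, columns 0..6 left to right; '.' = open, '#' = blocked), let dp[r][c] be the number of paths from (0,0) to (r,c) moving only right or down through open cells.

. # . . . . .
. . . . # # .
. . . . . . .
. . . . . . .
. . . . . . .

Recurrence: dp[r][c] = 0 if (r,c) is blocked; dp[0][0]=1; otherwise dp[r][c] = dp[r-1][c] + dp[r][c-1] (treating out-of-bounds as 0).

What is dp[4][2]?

10

r\c   0   1   2   3   4   5   6
  0   1   0   0   0   0   0   0
  1   1   1   1   1   0   0   0
  2   1   2   3   4   4   4   4
  3   1   3   6  10  14  18  22
  4   1   4  10  20  34  52  74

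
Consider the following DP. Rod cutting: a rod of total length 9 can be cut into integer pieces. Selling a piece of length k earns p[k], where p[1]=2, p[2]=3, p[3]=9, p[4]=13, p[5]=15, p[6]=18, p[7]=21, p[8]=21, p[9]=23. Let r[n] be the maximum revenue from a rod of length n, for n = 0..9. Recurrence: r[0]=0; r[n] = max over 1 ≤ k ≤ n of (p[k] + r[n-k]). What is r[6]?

18

   n    0    1    2    3    4    5    6    7    8    9
r[n]    0    2    4    9   13   15   18   22   26   28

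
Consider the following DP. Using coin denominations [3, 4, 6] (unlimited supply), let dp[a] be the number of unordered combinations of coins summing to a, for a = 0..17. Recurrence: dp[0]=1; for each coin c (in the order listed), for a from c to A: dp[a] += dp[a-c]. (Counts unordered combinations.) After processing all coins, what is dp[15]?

4

after  coin     0     1     2     3     4     5     6     7     8     9    10    11    12    13    14    15    16    17
          3     1     0     0     1     0     0     1     0     0     1     0     0     1     0     0     1     0     0
          4     1     0     0     1     1     0     1     1     1     1     1     1     2     1     1     2     2     1
          6     1     0     0     1     1     0     2     1     1     2     2     1     4     2     2     4     4     2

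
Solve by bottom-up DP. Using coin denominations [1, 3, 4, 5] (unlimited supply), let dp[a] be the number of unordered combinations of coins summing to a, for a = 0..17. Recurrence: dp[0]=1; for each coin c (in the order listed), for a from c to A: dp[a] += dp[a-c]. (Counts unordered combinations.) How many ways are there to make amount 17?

after  coin     0     1     2     3     4     5     6     7     8     9    10    11    12    13    14    15    16    17
          1     1     1     1     1     1     1     1     1     1     1     1     1     1     1     1     1     1     1
          3     1     1     1     2     2     2     3     3     3     4     4     4     5     5     5     6     6     6
          4     1     1     1     2     3     3     4     5     6     7     8     9    11    12    13    15    17    18
          5     1     1     1     2     3     4     5     6     8    10    12    14    17    20    23    27    31    35

35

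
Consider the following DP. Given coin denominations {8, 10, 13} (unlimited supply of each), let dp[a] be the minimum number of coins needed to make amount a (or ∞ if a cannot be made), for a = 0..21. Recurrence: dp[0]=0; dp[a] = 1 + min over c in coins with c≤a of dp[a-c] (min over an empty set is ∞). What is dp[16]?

 a  0  1  2  3  4  5  6  7  8  9 10 11 12 13 14 15 16 17 18 19 20 21
dp  0  -  -  -  -  -  -  -  1  -  1  -  -  1  -  -  2  -  2  -  2  2
(- denotes ∞ / unreachable)

2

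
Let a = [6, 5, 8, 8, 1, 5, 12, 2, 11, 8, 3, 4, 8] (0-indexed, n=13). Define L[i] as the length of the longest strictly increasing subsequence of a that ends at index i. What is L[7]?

2

   i    0    1    2    3    4    5    6    7    8    9   10   11   12
a[i]    6    5    8    8    1    5   12    2   11    8    3    4    8
L[i]    1    1    2    2    1    2    3    2    3    3    3    4    5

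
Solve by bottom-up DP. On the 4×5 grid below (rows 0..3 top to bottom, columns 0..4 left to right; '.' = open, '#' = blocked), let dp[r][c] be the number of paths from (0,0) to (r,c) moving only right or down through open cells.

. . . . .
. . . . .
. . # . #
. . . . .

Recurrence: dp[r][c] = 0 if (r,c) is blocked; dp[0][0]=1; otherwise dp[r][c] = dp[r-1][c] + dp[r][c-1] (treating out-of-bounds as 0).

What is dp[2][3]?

4

r\c   0   1   2   3   4
  0   1   1   1   1   1
  1   1   2   3   4   5
  2   1   3   0   4   0
  3   1   4   4   8   8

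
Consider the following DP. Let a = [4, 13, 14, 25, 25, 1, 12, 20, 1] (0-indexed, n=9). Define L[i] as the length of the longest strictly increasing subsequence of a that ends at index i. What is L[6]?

2

   i    0    1    2    3    4    5    6    7    8
a[i]    4   13   14   25   25    1   12   20    1
L[i]    1    2    3    4    4    1    2    4    1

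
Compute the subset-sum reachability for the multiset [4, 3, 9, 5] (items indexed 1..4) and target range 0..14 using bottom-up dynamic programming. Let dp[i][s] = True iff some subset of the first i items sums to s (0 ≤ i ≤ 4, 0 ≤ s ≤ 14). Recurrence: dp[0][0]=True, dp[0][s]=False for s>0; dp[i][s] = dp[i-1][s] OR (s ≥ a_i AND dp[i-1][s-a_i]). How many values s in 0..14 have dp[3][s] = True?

7

i\s   0   1   2   3   4   5   6   7   8   9  10  11  12  13  14
  0   T   F   F   F   F   F   F   F   F   F   F   F   F   F   F
  1   T   F   F   F   T   F   F   F   F   F   F   F   F   F   F
  2   T   F   F   T   T   F   F   T   F   F   F   F   F   F   F
  3   T   F   F   T   T   F   F   T   F   T   F   F   T   T   F
  4   T   F   F   T   T   T   F   T   T   T   F   F   T   T   T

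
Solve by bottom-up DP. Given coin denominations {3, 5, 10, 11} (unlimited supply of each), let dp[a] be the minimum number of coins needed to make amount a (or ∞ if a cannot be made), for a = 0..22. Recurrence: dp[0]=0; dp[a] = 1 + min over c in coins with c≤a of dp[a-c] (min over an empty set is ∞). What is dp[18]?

3

 a  0  1  2  3  4  5  6  7  8  9 10 11 12 13 14 15 16 17 18 19 20 21 22
dp  0  -  -  1  -  1  2  -  2  3  1  1  4  2  2  2  2  3  3  3  2  2  2
(- denotes ∞ / unreachable)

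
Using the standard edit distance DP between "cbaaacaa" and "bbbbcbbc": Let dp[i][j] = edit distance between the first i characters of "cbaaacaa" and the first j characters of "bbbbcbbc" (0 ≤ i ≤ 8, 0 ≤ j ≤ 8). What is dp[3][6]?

   ''  b  b  b  b  c  b  b  c
''  0  1  2  3  4  5  6  7  8
 c  1  1  2  3  4  4  5  6  7
 b  2  1  1  2  3  4  4  5  6
 a  3  2  2  2  3  4  5  5  6
 a  4  3  3  3  3  4  5  6  6
 a  5  4  4  4  4  4  5  6  7
 c  6  5  5  5  5  4  5  6  6
 a  7  6  6  6  6  5  5  6  7
 a  8  7  7  7  7  6  6  6  7

5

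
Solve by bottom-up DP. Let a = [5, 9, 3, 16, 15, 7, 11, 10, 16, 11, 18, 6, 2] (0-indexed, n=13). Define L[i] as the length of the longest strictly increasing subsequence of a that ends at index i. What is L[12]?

   i    0    1    2    3    4    5    6    7    8    9   10   11   12
a[i]    5    9    3   16   15    7   11   10   16   11   18    6    2
L[i]    1    2    1    3    3    2    3    3    4    4    5    2    1

1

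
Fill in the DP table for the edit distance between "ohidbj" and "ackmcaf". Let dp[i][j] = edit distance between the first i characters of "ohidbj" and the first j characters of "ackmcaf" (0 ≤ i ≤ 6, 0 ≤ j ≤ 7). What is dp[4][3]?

4

   ''  a  c  k  m  c  a  f
''  0  1  2  3  4  5  6  7
 o  1  1  2  3  4  5  6  7
 h  2  2  2  3  4  5  6  7
 i  3  3  3  3  4  5  6  7
 d  4  4  4  4  4  5  6  7
 b  5  5  5  5  5  5  6  7
 j  6  6  6  6  6  6  6  7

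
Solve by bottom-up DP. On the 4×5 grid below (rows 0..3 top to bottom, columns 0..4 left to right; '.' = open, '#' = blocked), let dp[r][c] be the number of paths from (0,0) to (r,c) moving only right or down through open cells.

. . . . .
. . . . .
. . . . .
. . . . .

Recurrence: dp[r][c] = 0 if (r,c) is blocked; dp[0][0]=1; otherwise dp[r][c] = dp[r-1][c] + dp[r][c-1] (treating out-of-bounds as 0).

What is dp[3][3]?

20

r\c   0   1   2   3   4
  0   1   1   1   1   1
  1   1   2   3   4   5
  2   1   3   6  10  15
  3   1   4  10  20  35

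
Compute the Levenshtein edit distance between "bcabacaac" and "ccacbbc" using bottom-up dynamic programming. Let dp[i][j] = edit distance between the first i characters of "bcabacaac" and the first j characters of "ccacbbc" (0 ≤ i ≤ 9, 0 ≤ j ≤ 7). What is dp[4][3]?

   ''  c  c  a  c  b  b  c
''  0  1  2  3  4  5  6  7
 b  1  1  2  3  4  4  5  6
 c  2  1  1  2  3  4  5  5
 a  3  2  2  1  2  3  4  5
 b  4  3  3  2  2  2  3  4
 a  5  4  4  3  3  3  3  4
 c  6  5  4  4  3  4  4  3
 a  7  6  5  4  4  4  5  4
 a  8  7  6  5  5  5  5  5
 c  9  8  7  6  5  6  6  5

2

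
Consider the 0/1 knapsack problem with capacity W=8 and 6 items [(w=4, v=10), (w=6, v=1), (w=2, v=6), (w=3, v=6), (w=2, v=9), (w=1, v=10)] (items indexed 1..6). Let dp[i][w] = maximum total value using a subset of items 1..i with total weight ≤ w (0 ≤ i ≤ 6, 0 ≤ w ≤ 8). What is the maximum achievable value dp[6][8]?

31

i\w   0   1   2   3   4   5   6   7   8
  0   0   0   0   0   0   0   0   0   0
  1   0   0   0   0  10  10  10  10  10
  2   0   0   0   0  10  10  10  10  10
  3   0   0   6   6  10  10  16  16  16
  4   0   0   6   6  10  12  16  16  16
  5   0   0   9   9  15  15  19  21  25
  6   0  10  10  19  19  25  25  29  31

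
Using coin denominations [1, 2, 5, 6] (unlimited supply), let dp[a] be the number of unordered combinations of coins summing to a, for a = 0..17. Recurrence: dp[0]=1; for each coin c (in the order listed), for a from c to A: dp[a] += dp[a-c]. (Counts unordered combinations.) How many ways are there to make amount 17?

after  coin     0     1     2     3     4     5     6     7     8     9    10    11    12    13    14    15    16    17
          1     1     1     1     1     1     1     1     1     1     1     1     1     1     1     1     1     1     1
          2     1     1     2     2     3     3     4     4     5     5     6     6     7     7     8     8     9     9
          5     1     1     2     2     3     4     5     6     7     8    10    11    13    14    16    18    20    22
          6     1     1     2     2     3     4     6     7     9    10    13    15    19    21    25    28    33    37

37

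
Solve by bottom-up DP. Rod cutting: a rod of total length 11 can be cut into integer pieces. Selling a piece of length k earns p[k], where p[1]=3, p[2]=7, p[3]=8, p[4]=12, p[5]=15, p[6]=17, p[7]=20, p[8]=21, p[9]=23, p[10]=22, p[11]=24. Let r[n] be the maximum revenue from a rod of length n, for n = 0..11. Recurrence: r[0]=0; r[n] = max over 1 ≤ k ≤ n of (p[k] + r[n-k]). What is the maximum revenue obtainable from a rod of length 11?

   n    0    1    2    3    4    5    6    7    8    9   10   11
r[n]    0    3    7   10   14   17   21   24   28   31   35   38

38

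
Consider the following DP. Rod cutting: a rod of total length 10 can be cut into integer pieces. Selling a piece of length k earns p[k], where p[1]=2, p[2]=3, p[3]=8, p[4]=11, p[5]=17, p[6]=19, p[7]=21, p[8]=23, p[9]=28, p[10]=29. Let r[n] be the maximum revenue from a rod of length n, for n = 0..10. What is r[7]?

   n    0    1    2    3    4    5    6    7    8    9   10
r[n]    0    2    4    8   11   17   19   21   25   28   34

21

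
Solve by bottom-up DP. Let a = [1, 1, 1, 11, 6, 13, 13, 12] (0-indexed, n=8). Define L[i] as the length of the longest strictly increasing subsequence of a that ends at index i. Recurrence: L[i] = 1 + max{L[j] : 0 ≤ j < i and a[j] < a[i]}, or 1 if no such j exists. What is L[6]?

3

   i    0    1    2    3    4    5    6    7
a[i]    1    1    1   11    6   13   13   12
L[i]    1    1    1    2    2    3    3    3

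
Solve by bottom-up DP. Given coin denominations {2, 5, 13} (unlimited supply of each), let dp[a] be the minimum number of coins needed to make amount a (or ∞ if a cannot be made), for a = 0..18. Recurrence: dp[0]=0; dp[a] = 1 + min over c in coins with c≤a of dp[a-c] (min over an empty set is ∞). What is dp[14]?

4

 a  0  1  2  3  4  5  6  7  8  9 10 11 12 13 14 15 16 17 18
dp  0  -  1  -  2  1  3  2  4  3  2  4  3  1  4  2  5  3  2
(- denotes ∞ / unreachable)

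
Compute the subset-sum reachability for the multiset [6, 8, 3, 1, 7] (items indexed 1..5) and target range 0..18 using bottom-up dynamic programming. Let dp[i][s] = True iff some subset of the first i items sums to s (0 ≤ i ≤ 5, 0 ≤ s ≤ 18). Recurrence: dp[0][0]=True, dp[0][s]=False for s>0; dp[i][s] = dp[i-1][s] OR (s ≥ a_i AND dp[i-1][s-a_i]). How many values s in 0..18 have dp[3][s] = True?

i\s   0   1   2   3   4   5   6   7   8   9  10  11  12  13  14  15  16  17  18
  0   T   F   F   F   F   F   F   F   F   F   F   F   F   F   F   F   F   F   F
  1   T   F   F   F   F   F   T   F   F   F   F   F   F   F   F   F   F   F   F
  2   T   F   F   F   F   F   T   F   T   F   F   F   F   F   T   F   F   F   F
  3   T   F   F   T   F   F   T   F   T   T   F   T   F   F   T   F   F   T   F
  4   T   T   F   T   T   F   T   T   T   T   T   T   T   F   T   T   F   T   T
  5   T   T   F   T   T   F   T   T   T   T   T   T   T   T   T   T   T   T   T

8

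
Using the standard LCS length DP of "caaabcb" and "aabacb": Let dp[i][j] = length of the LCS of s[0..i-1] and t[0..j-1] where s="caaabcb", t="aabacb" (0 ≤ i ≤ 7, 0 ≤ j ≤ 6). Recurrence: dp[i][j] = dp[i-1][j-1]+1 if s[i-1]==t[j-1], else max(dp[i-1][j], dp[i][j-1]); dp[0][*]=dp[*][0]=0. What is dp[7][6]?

5

   ''  a  a  b  a  c  b
''  0  0  0  0  0  0  0
 c  0  0  0  0  0  1  1
 a  0  1  1  1  1  1  1
 a  0  1  2  2  2  2  2
 a  0  1  2  2  3  3  3
 b  0  1  2  3  3  3  4
 c  0  1  2  3  3  4  4
 b  0  1  2  3  3  4  5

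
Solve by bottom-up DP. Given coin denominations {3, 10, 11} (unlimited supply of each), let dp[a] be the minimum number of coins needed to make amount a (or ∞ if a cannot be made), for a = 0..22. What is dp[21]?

 a  0  1  2  3  4  5  6  7  8  9 10 11 12 13 14 15 16 17 18 19 20 21 22
dp  0  -  -  1  -  -  2  -  -  3  1  1  4  2  2  5  3  3  6  4  2  2  2
(- denotes ∞ / unreachable)

2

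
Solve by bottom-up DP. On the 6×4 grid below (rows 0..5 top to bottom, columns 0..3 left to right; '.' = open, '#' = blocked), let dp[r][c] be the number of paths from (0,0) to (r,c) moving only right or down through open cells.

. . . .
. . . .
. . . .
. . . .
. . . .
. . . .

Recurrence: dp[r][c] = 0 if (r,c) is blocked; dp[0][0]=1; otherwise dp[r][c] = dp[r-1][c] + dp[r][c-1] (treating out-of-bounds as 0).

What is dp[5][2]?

21

r\c   0   1   2   3
  0   1   1   1   1
  1   1   2   3   4
  2   1   3   6  10
  3   1   4  10  20
  4   1   5  15  35
  5   1   6  21  56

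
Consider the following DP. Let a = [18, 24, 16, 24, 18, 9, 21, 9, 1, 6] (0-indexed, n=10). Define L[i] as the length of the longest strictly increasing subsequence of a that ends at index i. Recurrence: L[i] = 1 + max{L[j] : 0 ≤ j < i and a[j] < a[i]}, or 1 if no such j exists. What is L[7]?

   i    0    1    2    3    4    5    6    7    8    9
a[i]   18   24   16   24   18    9   21    9    1    6
L[i]    1    2    1    2    2    1    3    1    1    2

1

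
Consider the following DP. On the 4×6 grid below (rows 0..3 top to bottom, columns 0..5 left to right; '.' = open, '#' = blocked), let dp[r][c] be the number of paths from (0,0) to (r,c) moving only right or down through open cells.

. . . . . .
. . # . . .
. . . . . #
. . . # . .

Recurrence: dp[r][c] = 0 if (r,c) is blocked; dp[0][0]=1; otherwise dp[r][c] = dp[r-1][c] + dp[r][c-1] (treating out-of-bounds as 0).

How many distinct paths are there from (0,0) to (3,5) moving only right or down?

6

r\c   0   1   2   3   4   5
  0   1   1   1   1   1   1
  1   1   2   0   1   2   3
  2   1   3   3   4   6   0
  3   1   4   7   0   6   6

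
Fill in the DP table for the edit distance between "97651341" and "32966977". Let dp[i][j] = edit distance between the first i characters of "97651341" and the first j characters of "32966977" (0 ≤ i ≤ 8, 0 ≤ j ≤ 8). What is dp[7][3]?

7

   ''  3  2  9  6  6  9  7  7
''  0  1  2  3  4  5  6  7  8
 9  1  1  2  2  3  4  5  6  7
 7  2  2  2  3  3  4  5  5  6
 6  3  3  3  3  3  3  4  5  6
 5  4  4  4  4  4  4  4  5  6
 1  5  5  5  5  5  5  5  5  6
 3  6  5  6  6  6  6  6  6  6
 4  7  6  6  7  7  7  7  7  7
 1  8  7  7  7  8  8  8  8  8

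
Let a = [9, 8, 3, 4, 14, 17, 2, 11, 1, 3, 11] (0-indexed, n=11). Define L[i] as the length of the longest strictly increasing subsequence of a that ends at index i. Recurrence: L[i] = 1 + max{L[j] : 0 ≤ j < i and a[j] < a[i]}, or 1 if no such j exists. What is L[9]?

2

   i    0    1    2    3    4    5    6    7    8    9   10
a[i]    9    8    3    4   14   17    2   11    1    3   11
L[i]    1    1    1    2    3    4    1    3    1    2    3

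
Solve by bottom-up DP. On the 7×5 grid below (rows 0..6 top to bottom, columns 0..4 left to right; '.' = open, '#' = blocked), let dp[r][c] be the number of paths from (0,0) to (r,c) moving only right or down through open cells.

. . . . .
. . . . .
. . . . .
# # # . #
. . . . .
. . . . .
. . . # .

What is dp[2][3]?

r\c   0   1   2   3   4
  0   1   1   1   1   1
  1   1   2   3   4   5
  2   1   3   6  10  15
  3   0   0   0  10   0
  4   0   0   0  10  10
  5   0   0   0  10  20
  6   0   0   0   0  20

10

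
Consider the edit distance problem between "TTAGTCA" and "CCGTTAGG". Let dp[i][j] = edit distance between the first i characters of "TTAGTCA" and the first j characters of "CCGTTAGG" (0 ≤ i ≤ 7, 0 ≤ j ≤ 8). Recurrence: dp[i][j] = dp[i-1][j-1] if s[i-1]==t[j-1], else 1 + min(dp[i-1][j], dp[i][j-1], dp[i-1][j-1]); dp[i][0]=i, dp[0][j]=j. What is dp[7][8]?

6

   ''  C  C  G  T  T  A  G  G
''  0  1  2  3  4  5  6  7  8
 T  1  1  2  3  3  4  5  6  7
 T  2  2  2  3  3  3  4  5  6
 A  3  3  3  3  4  4  3  4  5
 G  4  4  4  3  4  5  4  3  4
 T  5  5  5  4  3  4  5  4  4
 C  6  5  5  5  4  4  5  5  5
 A  7  6  6  6  5  5  4  5  6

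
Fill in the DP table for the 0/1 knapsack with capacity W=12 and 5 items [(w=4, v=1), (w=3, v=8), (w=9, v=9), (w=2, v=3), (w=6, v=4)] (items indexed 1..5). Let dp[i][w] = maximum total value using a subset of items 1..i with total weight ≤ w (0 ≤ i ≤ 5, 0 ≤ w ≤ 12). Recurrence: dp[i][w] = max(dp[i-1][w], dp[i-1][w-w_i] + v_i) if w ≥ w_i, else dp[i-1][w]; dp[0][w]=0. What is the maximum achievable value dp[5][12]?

i\w   0   1   2   3   4   5   6   7   8   9  10  11  12
  0   0   0   0   0   0   0   0   0   0   0   0   0   0
  1   0   0   0   0   1   1   1   1   1   1   1   1   1
  2   0   0   0   8   8   8   8   9   9   9   9   9   9
  3   0   0   0   8   8   8   8   9   9   9   9   9  17
  4   0   0   3   8   8  11  11  11  11  12  12  12  17
  5   0   0   3   8   8  11  11  11  11  12  12  15  17

17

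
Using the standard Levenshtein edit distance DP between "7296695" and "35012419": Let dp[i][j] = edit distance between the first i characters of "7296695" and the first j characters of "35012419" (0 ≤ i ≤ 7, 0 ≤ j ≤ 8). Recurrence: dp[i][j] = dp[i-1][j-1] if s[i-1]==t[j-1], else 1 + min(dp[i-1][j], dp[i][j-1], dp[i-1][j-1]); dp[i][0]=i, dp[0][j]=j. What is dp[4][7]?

6

   ''  3  5  0  1  2  4  1  9
''  0  1  2  3  4  5  6  7  8
 7  1  1  2  3  4  5  6  7  8
 2  2  2  2  3  4  4  5  6  7
 9  3  3  3  3  4  5  5  6  6
 6  4  4  4  4  4  5  6  6  7
 6  5  5  5  5  5  5  6  7  7
 9  6  6  6  6  6  6  6  7  7
 5  7  7  6  7  7  7  7  7  8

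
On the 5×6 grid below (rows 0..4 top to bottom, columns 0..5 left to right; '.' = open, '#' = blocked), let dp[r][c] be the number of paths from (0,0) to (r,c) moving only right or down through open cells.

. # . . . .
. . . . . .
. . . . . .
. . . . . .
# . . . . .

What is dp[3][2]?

r\c   0   1   2   3   4   5
  0   1   0   0   0   0   0
  1   1   1   1   1   1   1
  2   1   2   3   4   5   6
  3   1   3   6  10  15  21
  4   0   3   9  19  34  55

6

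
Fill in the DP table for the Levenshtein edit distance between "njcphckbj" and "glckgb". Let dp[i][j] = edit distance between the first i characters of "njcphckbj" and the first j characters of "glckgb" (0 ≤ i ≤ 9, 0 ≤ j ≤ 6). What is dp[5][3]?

4

   ''  g  l  c  k  g  b
''  0  1  2  3  4  5  6
 n  1  1  2  3  4  5  6
 j  2  2  2  3  4  5  6
 c  3  3  3  2  3  4  5
 p  4  4  4  3  3  4  5
 h  5  5  5  4  4  4  5
 c  6  6  6  5  5  5  5
 k  7  7  7  6  5  6  6
 b  8  8  8  7  6  6  6
 j  9  9  9  8  7  7  7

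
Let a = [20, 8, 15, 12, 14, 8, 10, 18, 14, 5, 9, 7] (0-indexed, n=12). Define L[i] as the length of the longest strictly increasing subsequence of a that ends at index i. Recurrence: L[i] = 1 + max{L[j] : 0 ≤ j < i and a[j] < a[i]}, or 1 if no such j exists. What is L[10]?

   i    0    1    2    3    4    5    6    7    8    9   10   11
a[i]   20    8   15   12   14    8   10   18   14    5    9    7
L[i]    1    1    2    2    3    1    2    4    3    1    2    2

2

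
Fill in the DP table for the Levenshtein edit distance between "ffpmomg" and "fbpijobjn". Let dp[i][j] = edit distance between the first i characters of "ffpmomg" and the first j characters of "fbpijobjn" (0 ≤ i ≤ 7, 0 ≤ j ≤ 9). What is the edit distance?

   ''  f  b  p  i  j  o  b  j  n
''  0  1  2  3  4  5  6  7  8  9
 f  1  0  1  2  3  4  5  6  7  8
 f  2  1  1  2  3  4  5  6  7  8
 p  3  2  2  1  2  3  4  5  6  7
 m  4  3  3  2  2  3  4  5  6  7
 o  5  4  4  3  3  3  3  4  5  6
 m  6  5  5  4  4  4  4  4  5  6
 g  7  6  6  5  5  5  5  5  5  6

6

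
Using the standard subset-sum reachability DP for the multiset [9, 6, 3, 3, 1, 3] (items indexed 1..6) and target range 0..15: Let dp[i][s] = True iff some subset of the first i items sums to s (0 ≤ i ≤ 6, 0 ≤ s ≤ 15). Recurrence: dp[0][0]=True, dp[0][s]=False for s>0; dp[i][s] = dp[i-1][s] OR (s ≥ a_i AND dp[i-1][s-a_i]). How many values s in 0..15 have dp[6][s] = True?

i\s   0   1   2   3   4   5   6   7   8   9  10  11  12  13  14  15
  0   T   F   F   F   F   F   F   F   F   F   F   F   F   F   F   F
  1   T   F   F   F   F   F   F   F   F   T   F   F   F   F   F   F
  2   T   F   F   F   F   F   T   F   F   T   F   F   F   F   F   T
  3   T   F   F   T   F   F   T   F   F   T   F   F   T   F   F   T
  4   T   F   F   T   F   F   T   F   F   T   F   F   T   F   F   T
  5   T   T   F   T   T   F   T   T   F   T   T   F   T   T   F   T
  6   T   T   F   T   T   F   T   T   F   T   T   F   T   T   F   T

11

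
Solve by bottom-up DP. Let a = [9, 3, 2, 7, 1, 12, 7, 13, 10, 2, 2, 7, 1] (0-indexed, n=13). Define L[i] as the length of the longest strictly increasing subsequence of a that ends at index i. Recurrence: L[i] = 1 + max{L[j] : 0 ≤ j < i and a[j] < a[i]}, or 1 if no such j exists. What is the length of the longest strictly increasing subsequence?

   i    0    1    2    3    4    5    6    7    8    9   10   11   12
a[i]    9    3    2    7    1   12    7   13   10    2    2    7    1
L[i]    1    1    1    2    1    3    2    4    3    2    2    3    1

4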